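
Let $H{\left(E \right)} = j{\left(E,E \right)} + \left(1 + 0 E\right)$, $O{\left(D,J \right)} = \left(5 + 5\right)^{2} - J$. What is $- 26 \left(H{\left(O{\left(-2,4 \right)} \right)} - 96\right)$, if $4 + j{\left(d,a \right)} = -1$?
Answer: $2600$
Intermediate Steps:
$j{\left(d,a \right)} = -5$ ($j{\left(d,a \right)} = -4 - 1 = -5$)
$O{\left(D,J \right)} = 100 - J$ ($O{\left(D,J \right)} = 10^{2} - J = 100 - J$)
$H{\left(E \right)} = -4$ ($H{\left(E \right)} = -5 + \left(1 + 0 E\right) = -5 + \left(1 + 0\right) = -5 + 1 = -4$)
$- 26 \left(H{\left(O{\left(-2,4 \right)} \right)} - 96\right) = - 26 \left(-4 - 96\right) = \left(-26\right) \left(-100\right) = 2600$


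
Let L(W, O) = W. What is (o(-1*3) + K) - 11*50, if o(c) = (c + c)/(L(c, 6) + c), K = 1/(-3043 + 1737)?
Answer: -716995/1306 ≈ -549.00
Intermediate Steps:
K = -1/1306 (K = 1/(-1306) = -1/1306 ≈ -0.00076570)
o(c) = 1 (o(c) = (c + c)/(c + c) = (2*c)/((2*c)) = (2*c)*(1/(2*c)) = 1)
(o(-1*3) + K) - 11*50 = (1 - 1/1306) - 11*50 = 1305/1306 - 550 = -716995/1306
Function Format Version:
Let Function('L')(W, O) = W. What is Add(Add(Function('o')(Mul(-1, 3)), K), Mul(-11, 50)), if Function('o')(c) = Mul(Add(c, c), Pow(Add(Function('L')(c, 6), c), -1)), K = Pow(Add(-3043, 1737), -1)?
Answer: Rational(-716995, 1306) ≈ -549.00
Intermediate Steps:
K = Rational(-1, 1306) (K = Pow(-1306, -1) = Rational(-1, 1306) ≈ -0.00076570)
Function('o')(c) = 1 (Function('o')(c) = Mul(Add(c, c), Pow(Add(c, c), -1)) = Mul(Mul(2, c), Pow(Mul(2, c), -1)) = Mul(Mul(2, c), Mul(Rational(1, 2), Pow(c, -1))) = 1)
Add(Add(Function('o')(Mul(-1, 3)), K), Mul(-11, 50)) = Add(Add(1, Rational(-1, 1306)), Mul(-11, 50)) = Add(Rational(1305, 1306), -550) = Rational(-716995, 1306)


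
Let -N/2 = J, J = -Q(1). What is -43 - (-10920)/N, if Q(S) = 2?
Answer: 2687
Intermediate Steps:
J = -2 (J = -1*2 = -2)
N = 4 (N = -2*(-2) = 4)
-43 - (-10920)/N = -43 - (-10920)/4 = -43 - 78*(-35) = -43 + 2730 = 2687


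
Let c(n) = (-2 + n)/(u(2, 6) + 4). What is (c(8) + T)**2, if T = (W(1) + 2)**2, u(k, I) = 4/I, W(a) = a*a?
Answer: 5184/49 ≈ 105.80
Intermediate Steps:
W(a) = a**2
T = 9 (T = (1**2 + 2)**2 = (1 + 2)**2 = 3**2 = 9)
c(n) = -3/7 + 3*n/14 (c(n) = (-2 + n)/(4/6 + 4) = (-2 + n)/(4*(1/6) + 4) = (-2 + n)/(2/3 + 4) = (-2 + n)/(14/3) = (-2 + n)*(3/14) = -3/7 + 3*n/14)
(c(8) + T)**2 = ((-3/7 + (3/14)*8) + 9)**2 = ((-3/7 + 12/7) + 9)**2 = (9/7 + 9)**2 = (72/7)**2 = 5184/49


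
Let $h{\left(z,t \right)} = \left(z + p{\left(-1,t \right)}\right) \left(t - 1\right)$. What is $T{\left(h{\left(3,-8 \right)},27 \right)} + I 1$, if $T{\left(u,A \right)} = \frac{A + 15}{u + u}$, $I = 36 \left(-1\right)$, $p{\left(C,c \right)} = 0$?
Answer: $- \frac{331}{9} \approx -36.778$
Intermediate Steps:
$I = -36$
$h{\left(z,t \right)} = z \left(-1 + t\right)$ ($h{\left(z,t \right)} = \left(z + 0\right) \left(t - 1\right) = z \left(-1 + t\right)$)
$T{\left(u,A \right)} = \frac{15 + A}{2 u}$
$T{\left(h{\left(3,-8 \right)},27 \right)} + I 1 = \frac{15 + 27}{2 \cdot 3 \left(-1 - 8\right)} - 36 = \frac{1}{2} \frac{1}{3 \left(-9\right)} 42 - 36 = \frac{1}{2} \frac{1}{-27} \cdot 42 - 36 = \frac{1}{2} \left(- \frac{1}{27}\right) 42 - 36 = - \frac{7}{9} - 36 = - \frac{331}{9}$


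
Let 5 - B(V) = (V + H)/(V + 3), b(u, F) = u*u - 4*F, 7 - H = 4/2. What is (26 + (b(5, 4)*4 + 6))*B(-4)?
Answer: 408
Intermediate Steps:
H = 5 (H = 7 - 4/2 = 7 - 1*2 = 7 - 2 = 5)
b(u, F) = u**2 - 4*F
B(V) = 5 - (5 + V)/(3 + V) (B(V) = 5 - (V + 5)/(V + 3) = 5 - (5 + V)/(3 + V))
(26 + (b(5, 4)*4 + 6))*B(-4) = (26 + ((5**2 - 4*4)*4 + 6))*(2*(5 + 2*(-4))/(3 - 4)) = (26 + ((25 - 16)*4 + 6))*(2*(5 - 8)/(-1)) = (26 + (9*4 + 6))*(2*(-1)*(-3)) = (26 + (36 + 6))*6 = (26 + 42)*6 = 68*6 = 408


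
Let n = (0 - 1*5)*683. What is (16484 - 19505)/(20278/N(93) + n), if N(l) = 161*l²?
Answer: 4206709269/4755329657 ≈ 0.88463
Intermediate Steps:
n = -3415 (n = (0 - 5)*683 = -5*683 = -3415)
(16484 - 19505)/(20278/N(93) + n) = (16484 - 19505)/(20278/((161*93²)) - 3415) = -3021/(20278/((161*8649)) - 3415) = -3021/(20278/1392489 - 3415) = -3021/(-4755329657/1392489) = -3021*(-1392489/4755329657) = 4206709269/4755329657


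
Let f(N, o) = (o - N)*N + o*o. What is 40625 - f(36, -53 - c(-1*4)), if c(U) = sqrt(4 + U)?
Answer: 41020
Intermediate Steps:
f(N, o) = o**2 + N*(o - N) (f(N, o) = N*(o - N) + o**2 = o**2 + N*(o - N))
40625 - f(36, -53 - c(-1*4)) = 40625 - ((-53 - sqrt(4 - 1*4))**2 - 1*36**2 + 36*(-53 - sqrt(4 - 1*4))) = 40625 - ((-53 - sqrt(4 - 4))**2 - 1*1296 + 36*(-53 - sqrt(4 - 4))) = 40625 - ((-53 - sqrt(0))**2 - 1296 + 36*(-53 - sqrt(0))) = 40625 - ((-53 - 1*0)**2 - 1296 + 36*(-53 - 1*0)) = 40625 - ((-53 + 0)**2 - 1296 + 36*(-53 + 0)) = 40625 - ((-53)**2 - 1296 + 36*(-53)) = 40625 - (2809 - 1296 - 1908) = 40625 - 1*(-395) = 40625 + 395 = 41020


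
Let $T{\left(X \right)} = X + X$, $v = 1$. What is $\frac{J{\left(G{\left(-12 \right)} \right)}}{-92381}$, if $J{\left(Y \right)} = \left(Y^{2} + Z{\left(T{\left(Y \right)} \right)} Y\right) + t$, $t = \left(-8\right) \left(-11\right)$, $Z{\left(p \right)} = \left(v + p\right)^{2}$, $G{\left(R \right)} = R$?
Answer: $\frac{6116}{92381} \approx 0.066204$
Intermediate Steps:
$T{\left(X \right)} = 2 X$
$Z{\left(p \right)} = \left(1 + p\right)^{2}$
$t = 88$
$J{\left(Y \right)} = 88 + Y^{2} + Y \left(1 + 2 Y\right)^{2}$ ($J{\left(Y \right)} = \left(Y^{2} + \left(1 + 2 Y\right)^{2} Y\right) + 88 = \left(Y^{2} + Y \left(1 + 2 Y\right)^{2}\right) + 88 = 88 + Y^{2} + Y \left(1 + 2 Y\right)^{2}$)
$\frac{J{\left(G{\left(-12 \right)} \right)}}{-92381} = \frac{88 + \left(-12\right)^{2} - 12 \left(1 + 2 \left(-12\right)\right)^{2}}{-92381} = \left(88 + 144 - 12 \left(1 - 24\right)^{2}\right) \left(- \frac{1}{92381}\right) = \left(88 + 144 - 12 \left(-23\right)^{2}\right) \left(- \frac{1}{92381}\right) = \left(88 + 144 - 6348\right) \left(- \frac{1}{92381}\right) = \left(-6116\right) \left(- \frac{1}{92381}\right) = \frac{6116}{92381}$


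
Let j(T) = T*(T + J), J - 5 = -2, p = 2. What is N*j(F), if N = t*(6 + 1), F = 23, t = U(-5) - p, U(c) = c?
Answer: -29302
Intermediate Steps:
J = 3 (J = 5 - 2 = 3)
t = -7 (t = -5 - 1*2 = -5 - 2 = -7)
N = -49 (N = -7*(6 + 1) = -7*7 = -49)
j(T) = T*(3 + T) (j(T) = T*(T + 3) = T*(3 + T))
N*j(F) = -1127*(3 + 23) = -1127*26 = -49*598 = -29302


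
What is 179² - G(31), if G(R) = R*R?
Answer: 31080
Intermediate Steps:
G(R) = R²
179² - G(31) = 179² - 1*31² = 32041 - 1*961 = 32041 - 961 = 31080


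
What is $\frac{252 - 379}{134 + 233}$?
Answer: $- \frac{127}{367} \approx -0.34605$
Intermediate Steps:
$\frac{252 - 379}{134 + 233} = - \frac{127}{367}$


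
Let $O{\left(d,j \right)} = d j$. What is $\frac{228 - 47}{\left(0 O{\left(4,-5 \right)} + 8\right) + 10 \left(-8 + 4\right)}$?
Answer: $- \frac{181}{32} \approx -5.6563$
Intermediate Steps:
$\frac{228 - 47}{\left(0 O{\left(4,-5 \right)} + 8\right) + 10 \left(-8 + 4\right)} = \frac{228 - 47}{\left(0 \cdot 4 \left(-5\right) + 8\right) + 10 \left(-8 + 4\right)} = \frac{181}{\left(0 \left(-20\right) + 8\right) + 10 \left(-4\right)} = \frac{181}{\left(0 + 8\right) - 40} = \frac{181}{8 - 40} = \frac{181}{-32} = 181 \left(- \frac{1}{32}\right) = - \frac{181}{32}$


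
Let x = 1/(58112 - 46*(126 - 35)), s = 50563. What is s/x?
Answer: 2726660338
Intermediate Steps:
x = 1/53926 (x = 1/(58112 - 46*91) = 1/(58112 - 4186) = 1/53926 ≈ 1.8544e-5)
s/x = 50563/(1/53926) = 50563*53926 = 2726660338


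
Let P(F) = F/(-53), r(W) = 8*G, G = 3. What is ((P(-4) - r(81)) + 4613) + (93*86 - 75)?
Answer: 663140/53 ≈ 12512.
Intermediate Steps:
r(W) = 24 (r(W) = 8*3 = 24)
P(F) = -F/53 (P(F) = F*(-1/53) = -F/53)
((P(-4) - r(81)) + 4613) + (93*86 - 75) = ((-1/53*(-4) - 1*24) + 4613) + (93*86 - 75) = ((4/53 - 24) + 4613) + (7998 - 75) = (-1268/53 + 4613) + 7923 = 243221/53 + 7923 = 663140/53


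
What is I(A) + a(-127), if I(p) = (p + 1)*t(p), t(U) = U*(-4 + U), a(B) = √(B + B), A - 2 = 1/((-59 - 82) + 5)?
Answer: -30111081/2515456 + I*√254 ≈ -11.97 + 15.937*I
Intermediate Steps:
A = 271/136 (A = 2 + 1/((-59 - 82) + 5) = 2 + 1/(-141 + 5) = 2 + 1/(-136) = 2 - 1/136 = 271/136 ≈ 1.9926)
a(B) = √2*√B (a(B) = √(2*B) = √2*√B)
I(p) = p*(1 + p)*(-4 + p) (I(p) = (p + 1)*(p*(-4 + p)) = (1 + p)*(p*(-4 + p)) = p*(1 + p)*(-4 + p))
I(A) + a(-127) = 271*(1 + 271/136)*(-4 + 271/136)/136 + √2*√(-127) = (271/136)*(407/136)*(-273/136) + √2*(I*√127) = -30111081/2515456 + I*√254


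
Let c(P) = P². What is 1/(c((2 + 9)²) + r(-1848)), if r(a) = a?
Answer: 1/12793 ≈ 7.8168e-5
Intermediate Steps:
1/(c((2 + 9)²) + r(-1848)) = 1/(((2 + 9)²)² - 1848) = 1/((11²)² - 1848) = 1/(121² - 1848) = 1/(14641 - 1848) = 1/12793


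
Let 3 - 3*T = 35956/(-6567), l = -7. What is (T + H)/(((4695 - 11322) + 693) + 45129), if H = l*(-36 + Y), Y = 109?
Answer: -10011554/772180695 ≈ -0.012965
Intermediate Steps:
H = -511 (H = -7*(-36 + 109) = -7*73 = -511)
T = 55657/19701 (T = 1 - 35956/(3*(-6567)) = 1 - 35956*(-1)/(3*6567) = 1 - ⅓*(-35956/6567) = 1 + 35956/19701 = 55657/19701 ≈ 2.8251)
(T + H)/(((4695 - 11322) + 693) + 45129) = (55657/19701 - 511)/(((4695 - 11322) + 693) + 45129) = -10011554/(19701*((-6627 + 693) + 45129)) = -10011554/(19701*(-5934 + 45129)) = -10011554/19701/39195 = -10011554/19701*1/39195 = -10011554/772180695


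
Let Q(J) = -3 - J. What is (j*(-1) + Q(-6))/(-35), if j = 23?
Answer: 4/7 ≈ 0.57143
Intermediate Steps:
(j*(-1) + Q(-6))/(-35) = (23*(-1) + (-3 - 1*(-6)))/(-35) = -(-23 + (-3 + 6))/35 = -(-23 + 3)/35 = -1/35*(-20) = 4/7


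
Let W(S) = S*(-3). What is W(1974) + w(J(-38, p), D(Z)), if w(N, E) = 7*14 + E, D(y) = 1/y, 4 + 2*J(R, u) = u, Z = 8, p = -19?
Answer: -46591/8 ≈ -5823.9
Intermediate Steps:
J(R, u) = -2 + u/2
W(S) = -3*S
w(N, E) = 98 + E
W(1974) + w(J(-38, p), D(Z)) = -3*1974 + (98 + 1/8) = -5922 + (98 + ⅛) = -5922 + 785/8 = -46591/8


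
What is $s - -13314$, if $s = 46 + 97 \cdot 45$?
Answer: $17725$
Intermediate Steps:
$s = 4411$ ($s = 46 + 4365 = 4411$)
$s - -13314 = 4411 - -13314 = 4411 + 13314 = 17725$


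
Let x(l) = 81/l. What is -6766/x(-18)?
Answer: 13532/9 ≈ 1503.6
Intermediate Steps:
-6766/x(-18) = -6766/(81/(-18)) = -6766/(81*(-1/18)) = -6766/(-9/2) = -6766*(-2/9) = 13532/9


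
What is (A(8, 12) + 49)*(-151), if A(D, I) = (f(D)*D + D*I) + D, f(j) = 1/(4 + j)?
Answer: -69611/3 ≈ -23204.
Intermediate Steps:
A(D, I) = D + D*I + D/(4 + D) (A(D, I) = (D/(4 + D) + D*I) + D = (D*I + D/(4 + D)) + D = D + D*I + D/(4 + D))
(A(8, 12) + 49)*(-151) = (8*(1 + (1 + 12)*(4 + 8))/(4 + 8) + 49)*(-151) = (8*(1 + 13*12)/12 + 49)*(-151) = (8*(1/12)*(1 + 156) + 49)*(-151) = (8*(1/12)*157 + 49)*(-151) = (314/3 + 49)*(-151) = (461/3)*(-151) = -69611/3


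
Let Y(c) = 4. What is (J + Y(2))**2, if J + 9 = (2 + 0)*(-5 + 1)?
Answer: 169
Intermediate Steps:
J = -17 (J = -9 + (2 + 0)*(-5 + 1) = -9 + 2*(-4) = -9 - 8 = -17)
(J + Y(2))**2 = (-17 + 4)**2 = (-13)**2 = 169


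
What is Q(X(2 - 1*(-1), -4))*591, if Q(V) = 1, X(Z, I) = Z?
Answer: 591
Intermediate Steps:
Q(X(2 - 1*(-1), -4))*591 = 1*591 = 591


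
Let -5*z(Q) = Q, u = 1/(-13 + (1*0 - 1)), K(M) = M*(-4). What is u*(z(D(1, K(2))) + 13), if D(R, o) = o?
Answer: -73/70 ≈ -1.0429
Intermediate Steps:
K(M) = -4*M
u = -1/14 (u = 1/(-13 + (0 - 1)) = 1/(-13 - 1) = 1/(-14) = -1/14 ≈ -0.071429)
z(Q) = -Q/5
u*(z(D(1, K(2))) + 13) = -(-(-4)*2/5 + 13)/14 = -(-⅕*(-8) + 13)/14 = -(8/5 + 13)/14 = -1/14*73/5 = -73/70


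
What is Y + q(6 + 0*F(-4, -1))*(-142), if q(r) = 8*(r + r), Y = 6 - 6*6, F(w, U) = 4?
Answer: -13662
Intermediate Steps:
Y = -30 (Y = 6 - 36 = -30)
q(r) = 16*r (q(r) = 8*(2*r) = 16*r)
Y + q(6 + 0*F(-4, -1))*(-142) = -30 + (16*(6 + 0*4))*(-142) = -30 + (16*(6 + 0))*(-142) = -30 + (16*6)*(-142) = -30 + 96*(-142) = -30 - 13632 = -13662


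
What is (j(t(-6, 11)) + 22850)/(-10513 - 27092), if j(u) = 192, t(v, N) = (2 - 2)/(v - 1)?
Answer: -23042/37605 ≈ -0.61274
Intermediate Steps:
t(v, N) = 0 (t(v, N) = 0/(-1 + v) = 0)
(j(t(-6, 11)) + 22850)/(-10513 - 27092) = (192 + 22850)/(-10513 - 27092) = 23042/(-37605) = 23042*(-1/37605) = -23042/37605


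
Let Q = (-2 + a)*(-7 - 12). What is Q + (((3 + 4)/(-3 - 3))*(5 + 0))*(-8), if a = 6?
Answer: -88/3 ≈ -29.333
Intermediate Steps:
Q = -76 (Q = (-2 + 6)*(-7 - 12) = 4*(-19) = -76)
Q + (((3 + 4)/(-3 - 3))*(5 + 0))*(-8) = -76 + (((3 + 4)/(-3 - 3))*(5 + 0))*(-8) = -76 + ((7/(-6))*5)*(-8) = -76 + ((7*(-1/6))*5)*(-8) = -76 - 7/6*5*(-8) = -76 - 35/6*(-8) = -76 + 140/3 = -88/3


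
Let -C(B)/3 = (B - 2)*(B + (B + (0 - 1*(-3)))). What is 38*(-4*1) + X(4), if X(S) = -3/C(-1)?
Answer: -457/3 ≈ -152.33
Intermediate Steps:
C(B) = -3*(-2 + B)*(3 + 2*B) (C(B) = -3*(B - 2)*(B + (B + (0 - 1*(-3)))) = -3*(-2 + B)*(B + (B + (0 + 3))) = -3*(-2 + B)*(B + (B + 3)) = -3*(-2 + B)*(B + (3 + B)) = -3*(-2 + B)*(3 + 2*B))
X(S) = -1/3 (X(S) = -3/(18 - 6*(-1)**2 + 3*(-1)) = -3/(18 - 6*1 - 3) = -3/(18 - 6 - 3) = -3/9 = -3*1/9 = -1/3)
38*(-4*1) + X(4) = 38*(-4*1) - 1/3 = 38*(-4) - 1/3 = -152 - 1/3 = -457/3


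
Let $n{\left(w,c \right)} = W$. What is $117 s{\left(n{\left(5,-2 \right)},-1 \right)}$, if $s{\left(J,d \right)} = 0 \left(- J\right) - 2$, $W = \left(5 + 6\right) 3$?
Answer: $-234$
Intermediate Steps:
$W = 33$ ($W = 11 \cdot 3 = 33$)
$n{\left(w,c \right)} = 33$
$s{\left(J,d \right)} = -2$ ($s{\left(J,d \right)} = 0 - 2 = -2$)
$117 s{\left(n{\left(5,-2 \right)},-1 \right)} = 117 \left(-2\right) = -234$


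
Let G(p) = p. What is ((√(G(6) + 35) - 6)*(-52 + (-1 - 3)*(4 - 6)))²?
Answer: 149072 - 23232*√41 ≈ 314.62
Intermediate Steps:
((√(G(6) + 35) - 6)*(-52 + (-1 - 3)*(4 - 6)))² = ((√(6 + 35) - 6)*(-52 + (-1 - 3)*(4 - 6)))² = ((√41 - 6)*(-52 - 4*(-2)))² = ((-6 + √41)*(-52 + 8))² = ((-6 + √41)*(-44))² = (264 - 44*√41)²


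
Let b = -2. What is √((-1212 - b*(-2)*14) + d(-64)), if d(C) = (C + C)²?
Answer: 2*√3779 ≈ 122.95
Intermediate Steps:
d(C) = 4*C² (d(C) = (2*C)² = 4*C²)
√((-1212 - b*(-2)*14) + d(-64)) = √((-1212 - (-2*(-2))*14) + 4*(-64)²) = √((-1212 - 4*14) + 4*4096) = √((-1212 - 1*56) + 16384) = √((-1212 - 56) + 16384) = √(-1268 + 16384) = √15116 = 2*√3779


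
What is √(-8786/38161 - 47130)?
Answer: 2*I*√17158489904819/38161 ≈ 217.09*I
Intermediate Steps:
√(-8786/38161 - 47130) = √(-1798536716/38161) = 2*I*√17158489904819/38161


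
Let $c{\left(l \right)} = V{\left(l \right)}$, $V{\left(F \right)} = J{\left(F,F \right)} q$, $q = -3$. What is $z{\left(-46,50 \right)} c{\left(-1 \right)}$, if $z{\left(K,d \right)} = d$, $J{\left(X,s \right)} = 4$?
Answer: $-600$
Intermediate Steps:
$V{\left(F \right)} = -12$ ($V{\left(F \right)} = 4 \left(-3\right) = -12$)
$c{\left(l \right)} = -12$
$z{\left(-46,50 \right)} c{\left(-1 \right)} = 50 \left(-12\right) = -600$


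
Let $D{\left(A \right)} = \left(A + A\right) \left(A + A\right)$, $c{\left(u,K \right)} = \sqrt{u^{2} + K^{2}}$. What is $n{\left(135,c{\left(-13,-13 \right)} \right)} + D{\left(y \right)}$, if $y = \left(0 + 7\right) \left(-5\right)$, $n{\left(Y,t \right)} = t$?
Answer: $4900 + 13 \sqrt{2} \approx 4918.4$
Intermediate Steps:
$c{\left(u,K \right)} = \sqrt{K^{2} + u^{2}}$
$y = -35$ ($y = 7 \left(-5\right) = -35$)
$D{\left(A \right)} = 4 A^{2}$ ($D{\left(A \right)} = 2 A 2 A = 4 A^{2}$)
$n{\left(135,c{\left(-13,-13 \right)} \right)} + D{\left(y \right)} = \sqrt{\left(-13\right)^{2} + \left(-13\right)^{2}} + 4 \left(-35\right)^{2} = \sqrt{169 + 169} + 4 \cdot 1225 = \sqrt{338} + 4900 = 13 \sqrt{2} + 4900 = 4900 + 13 \sqrt{2}$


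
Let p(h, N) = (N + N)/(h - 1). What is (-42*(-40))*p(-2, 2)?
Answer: -2240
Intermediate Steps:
p(h, N) = 2*N/(-1 + h) (p(h, N) = (2*N)/(-1 + h) = 2*N/(-1 + h))
(-42*(-40))*p(-2, 2) = (-42*(-40))*(2*2/(-1 - 2)) = 1680*(2*2/(-3)) = 1680*(2*2*(-⅓)) = 1680*(-4/3) = -2240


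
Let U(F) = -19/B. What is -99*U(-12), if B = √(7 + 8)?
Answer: 627*√15/5 ≈ 485.67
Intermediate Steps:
B = √15 ≈ 3.8730
U(F) = -19*√15/15
-99*U(-12) = -(-627)*√15/5 = 627*√15/5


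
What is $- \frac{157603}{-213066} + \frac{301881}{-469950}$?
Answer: $\frac{812079392}{8344197225} \approx 0.097323$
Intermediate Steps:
$- \frac{157603}{-213066} + \frac{301881}{-469950} = \left(-157603\right) \left(- \frac{1}{213066}\right) + 301881 \left(- \frac{1}{469950}\right) = \frac{157603}{213066} - \frac{100627}{156650} = \frac{812079392}{8344197225}$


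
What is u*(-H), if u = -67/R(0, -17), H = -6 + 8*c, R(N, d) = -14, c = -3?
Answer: 1005/7 ≈ 143.57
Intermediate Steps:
H = -30 (H = -6 + 8*(-3) = -6 - 24 = -30)
u = 67/14 (u = -67/(-14) = -67*(-1/14) = 67/14 ≈ 4.7857)
u*(-H) = 67*(-1*(-30))/14 = (67/14)*30 = 1005/7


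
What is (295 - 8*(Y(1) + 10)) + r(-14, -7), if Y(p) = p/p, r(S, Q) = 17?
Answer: 224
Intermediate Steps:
Y(p) = 1
(295 - 8*(Y(1) + 10)) + r(-14, -7) = (295 - 8*(1 + 10)) + 17 = (295 - 8*11) + 17 = (295 - 88) + 17 = 207 + 17 = 224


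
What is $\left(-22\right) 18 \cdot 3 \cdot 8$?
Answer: $-9504$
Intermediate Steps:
$\left(-22\right) 18 \cdot 3 \cdot 8 = \left(-396\right) 24 = -9504$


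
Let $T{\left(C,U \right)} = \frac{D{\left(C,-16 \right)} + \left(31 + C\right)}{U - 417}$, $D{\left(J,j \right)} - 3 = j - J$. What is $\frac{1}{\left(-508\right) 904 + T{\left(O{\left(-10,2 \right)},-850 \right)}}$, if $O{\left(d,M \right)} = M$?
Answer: $- \frac{1267}{581846962} \approx -2.1775 \cdot 10^{-6}$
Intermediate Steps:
$D{\left(J,j \right)} = 3 + j - J$ ($D{\left(J,j \right)} = 3 - \left(J - j\right) = 3 + j - J$)
$T{\left(C,U \right)} = \frac{18}{-417 + U}$ ($T{\left(C,U \right)} = \frac{\left(3 - 16 - C\right) + \left(31 + C\right)}{U - 417} = \frac{\left(-13 - C\right) + \left(31 + C\right)}{-417 + U} = \frac{18}{-417 + U}$)
$\frac{1}{\left(-508\right) 904 + T{\left(O{\left(-10,2 \right)},-850 \right)}} = \frac{1}{\left(-508\right) 904 + \frac{18}{-417 - 850}} = \frac{1}{-459232 + \frac{18}{-1267}} = \frac{1}{-459232 + 18 \left(- \frac{1}{1267}\right)} = \frac{1}{-459232 - \frac{18}{1267}} = \frac{1}{- \frac{581846962}{1267}} = - \frac{1267}{581846962}$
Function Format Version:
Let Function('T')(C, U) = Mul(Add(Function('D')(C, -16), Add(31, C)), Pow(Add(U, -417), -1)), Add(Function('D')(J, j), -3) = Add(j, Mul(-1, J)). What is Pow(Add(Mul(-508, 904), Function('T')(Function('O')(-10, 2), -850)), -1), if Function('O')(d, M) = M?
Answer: Rational(-1267, 581846962) ≈ -2.1775e-6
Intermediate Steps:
Function('D')(J, j) = Add(3, j, Mul(-1, J)) (Function('D')(J, j) = Add(3, Add(j, Mul(-1, J))) = Add(3, j, Mul(-1, J)))
Function('T')(C, U) = Mul(18, Pow(Add(-417, U), -1)) (Function('T')(C, U) = Mul(Add(Add(3, -16, Mul(-1, C)), Add(31, C)), Pow(Add(U, -417), -1)) = Mul(Add(Add(-13, Mul(-1, C)), Add(31, C)), Pow(Add(-417, U), -1)) = Mul(18, Pow(Add(-417, U), -1)))
Pow(Add(Mul(-508, 904), Function('T')(Function('O')(-10, 2), -850)), -1) = Pow(Add(Mul(-508, 904), Mul(18, Pow(Add(-417, -850), -1))), -1) = Pow(Add(-459232, Mul(18, Pow(-1267, -1))), -1) = Pow(Add(-459232, Mul(18, Rational(-1, 1267))), -1) = Pow(Add(-459232, Rational(-18, 1267)), -1) = Pow(Rational(-581846962, 1267), -1) = Rational(-1267, 581846962)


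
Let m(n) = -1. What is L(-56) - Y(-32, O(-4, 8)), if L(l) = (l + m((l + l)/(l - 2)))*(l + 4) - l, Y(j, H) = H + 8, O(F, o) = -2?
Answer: 3014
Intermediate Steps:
Y(j, H) = 8 + H
L(l) = -l + (-1 + l)*(4 + l) (L(l) = (l - 1)*(l + 4) - l = (-1 + l)*(4 + l) - l = -l + (-1 + l)*(4 + l))
L(-56) - Y(-32, O(-4, 8)) = (-4 + (-56)² + 2*(-56)) - (8 - 2) = (-4 + 3136 - 112) - 1*6 = 3020 - 6 = 3014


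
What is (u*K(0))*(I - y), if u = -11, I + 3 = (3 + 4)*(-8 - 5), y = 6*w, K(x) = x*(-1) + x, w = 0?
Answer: 0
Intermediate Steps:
K(x) = 0 (K(x) = -x + x = 0)
y = 0 (y = 6*0 = 0)
I = -94 (I = -3 + (3 + 4)*(-8 - 5) = -3 + 7*(-13) = -3 - 91 = -94)
(u*K(0))*(I - y) = (-11*0)*(-94 - 1*0) = 0*(-94 + 0) = 0*(-94) = 0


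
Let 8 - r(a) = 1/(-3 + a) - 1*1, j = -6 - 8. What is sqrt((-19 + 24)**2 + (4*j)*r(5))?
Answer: I*sqrt(451) ≈ 21.237*I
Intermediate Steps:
j = -14
r(a) = 9 - 1/(-3 + a) (r(a) = 8 - (1/(-3 + a) - 1*1) = 8 - (1/(-3 + a) - 1) = 8 - (-1 + 1/(-3 + a)) = 8 + (1 - 1/(-3 + a)) = 9 - 1/(-3 + a))
sqrt((-19 + 24)**2 + (4*j)*r(5)) = sqrt((-19 + 24)**2 + (4*(-14))*((-28 + 9*5)/(-3 + 5))) = sqrt(5**2 - 56*(-28 + 45)/2) = sqrt(25 - 28*17) = sqrt(25 - 56*17/2) = sqrt(25 - 476) = sqrt(-451) = I*sqrt(451)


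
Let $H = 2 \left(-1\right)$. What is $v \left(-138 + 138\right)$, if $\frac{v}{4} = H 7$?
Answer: $0$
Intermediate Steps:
$H = -2$
$v = -56$ ($v = 4 \left(\left(-2\right) 7\right) = 4 \left(-14\right) = -56$)
$v \left(-138 + 138\right) = - 56 \left(-138 + 138\right) = \left(-56\right) 0 = 0$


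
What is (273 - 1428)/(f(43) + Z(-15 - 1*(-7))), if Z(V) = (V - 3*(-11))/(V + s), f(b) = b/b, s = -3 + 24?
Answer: -15015/38 ≈ -395.13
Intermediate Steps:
s = 21
f(b) = 1
Z(V) = (33 + V)/(21 + V) (Z(V) = (V - 3*(-11))/(V + 21) = (V + 33)/(21 + V) = (33 + V)/(21 + V))
(273 - 1428)/(f(43) + Z(-15 - 1*(-7))) = (273 - 1428)/(1 + (33 + (-15 - 1*(-7)))/(21 + (-15 - 1*(-7)))) = -1155/(1 + (33 + (-15 + 7))/(21 + (-15 + 7))) = -1155/(1 + (33 - 8)/(21 - 8)) = -1155/(1 + 25/13) = -1155/38/13 = -1155*13/38 = -15015/38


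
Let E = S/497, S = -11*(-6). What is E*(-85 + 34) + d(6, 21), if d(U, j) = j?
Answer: 7071/497 ≈ 14.227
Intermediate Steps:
S = 66
E = 66/497 ≈ 0.13280
E*(-85 + 34) + d(6, 21) = 66*(-85 + 34)/497 + 21 = (66/497)*(-51) + 21 = -3366/497 + 21 = 7071/497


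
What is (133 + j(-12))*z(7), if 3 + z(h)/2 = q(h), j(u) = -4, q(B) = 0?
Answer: -774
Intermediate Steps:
z(h) = -6 (z(h) = -6 + 2*0 = -6 + 0 = -6)
(133 + j(-12))*z(7) = (133 - 4)*(-6) = 129*(-6) = -774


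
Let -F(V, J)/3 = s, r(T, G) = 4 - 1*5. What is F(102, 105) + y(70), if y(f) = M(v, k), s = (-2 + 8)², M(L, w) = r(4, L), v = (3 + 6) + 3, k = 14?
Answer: -109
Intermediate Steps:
r(T, G) = -1 (r(T, G) = 4 - 5 = -1)
v = 12 (v = 9 + 3 = 12)
M(L, w) = -1
s = 36 (s = 6² = 36)
F(V, J) = -108 (F(V, J) = -3*36 = -108)
y(f) = -1
F(102, 105) + y(70) = -108 - 1 = -109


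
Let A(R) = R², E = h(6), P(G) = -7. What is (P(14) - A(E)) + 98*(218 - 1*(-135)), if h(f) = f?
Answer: 34551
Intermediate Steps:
E = 6
(P(14) - A(E)) + 98*(218 - 1*(-135)) = (-7 - 1*6²) + 98*(218 - 1*(-135)) = (-7 - 1*36) + 98*(218 + 135) = (-7 - 36) + 98*353 = -43 + 34594 = 34551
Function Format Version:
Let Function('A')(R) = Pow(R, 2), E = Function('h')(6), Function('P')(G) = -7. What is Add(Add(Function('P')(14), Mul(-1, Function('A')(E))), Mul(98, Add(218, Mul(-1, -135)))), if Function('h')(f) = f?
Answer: 34551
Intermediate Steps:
E = 6
Add(Add(Function('P')(14), Mul(-1, Function('A')(E))), Mul(98, Add(218, Mul(-1, -135)))) = Add(Add(-7, Mul(-1, Pow(6, 2))), Mul(98, Add(218, Mul(-1, -135)))) = Add(Add(-7, Mul(-1, 36)), Mul(98, Add(218, 135))) = Add(Add(-7, -36), Mul(98, 353)) = Add(-43, 34594) = 34551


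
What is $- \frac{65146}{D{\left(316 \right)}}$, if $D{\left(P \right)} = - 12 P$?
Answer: $\frac{32573}{1896} \approx 17.18$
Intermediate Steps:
$- \frac{65146}{D{\left(316 \right)}} = - \frac{65146}{\left(-12\right) 316} = - \frac{65146}{-3792} = \left(-65146\right) \left(- \frac{1}{3792}\right) = \frac{32573}{1896}$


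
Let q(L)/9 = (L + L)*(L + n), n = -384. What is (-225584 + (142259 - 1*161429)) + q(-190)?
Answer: 1718326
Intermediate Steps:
q(L) = 18*L*(-384 + L) (q(L) = 9*((L + L)*(L - 384)) = 9*((2*L)*(-384 + L)) = 9*(2*L*(-384 + L)) = 18*L*(-384 + L))
(-225584 + (142259 - 1*161429)) + q(-190) = (-225584 + (142259 - 1*161429)) + 18*(-190)*(-384 - 190) = (-225584 + (142259 - 161429)) + 18*(-190)*(-574) = (-225584 - 19170) + 1963080 = -244754 + 1963080 = 1718326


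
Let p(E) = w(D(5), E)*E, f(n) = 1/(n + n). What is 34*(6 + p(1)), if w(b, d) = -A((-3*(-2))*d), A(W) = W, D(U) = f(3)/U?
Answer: 0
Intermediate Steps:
f(n) = 1/(2*n)
D(U) = 1/(6*U) (D(U) = ((1/2)/3)/U = ((1/2)*(1/3))/U = 1/(6*U))
w(b, d) = -6*d (w(b, d) = -(-3*(-2))*d = -6*d)
p(E) = -6*E**2 (p(E) = (-6*E)*E = -6*E**2)
34*(6 + p(1)) = 34*(6 - 6*1**2) = 34*(6 - 6*1) = 34*(6 - 6) = 34*0 = 0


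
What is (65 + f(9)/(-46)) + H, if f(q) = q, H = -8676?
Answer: -396115/46 ≈ -8611.2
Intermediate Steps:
(65 + f(9)/(-46)) + H = (65 + 9/(-46)) - 8676 = (65 + 9*(-1/46)) - 8676 = (65 - 9/46) - 8676 = 2981/46 - 8676 = -396115/46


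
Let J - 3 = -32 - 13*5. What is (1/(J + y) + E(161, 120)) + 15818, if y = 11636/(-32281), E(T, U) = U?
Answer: 48547912619/3046050 ≈ 15938.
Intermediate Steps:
y = -11636/32281 (y = 11636*(-1/32281) = -11636/32281 ≈ -0.36046)
J = -94 (J = 3 + (-32 - 13*5) = 3 + (-32 - 65) = 3 - 97 = -94)
(1/(J + y) + E(161, 120)) + 15818 = (1/(-94 - 11636/32281) + 120) + 15818 = (1/(-3046050/32281) + 120) + 15818 = (-32281/3046050 + 120) + 15818 = 365493719/3046050 + 15818 = 48547912619/3046050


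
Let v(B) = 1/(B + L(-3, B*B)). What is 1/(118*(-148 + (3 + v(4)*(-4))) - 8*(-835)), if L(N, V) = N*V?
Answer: -11/114612 ≈ -9.5976e-5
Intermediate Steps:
v(B) = 1/(B - 3*B²) (v(B) = 1/(B - 3*B*B) = 1/(B - 3*B²))
1/(118*(-148 + (3 + v(4)*(-4))) - 8*(-835)) = 1/(118*(-148 + (3 - 1/(4*(-1 + 3*4))*(-4))) - 8*(-835)) = 1/(118*(-148 + (3 - 1*¼/(-1 + 12)*(-4))) + 6680) = 1/(118*(-148 + (3 - 1*¼/11*(-4))) + 6680) = 1/(118*(-148 + (3 - 1*¼*1/11*(-4))) + 6680) = 1/(118*(-148 + (3 - 1/44*(-4))) + 6680) = 1/(118*(-148 + (3 + 1/11)) + 6680) = 1/(118*(-148 + 34/11) + 6680) = 1/(118*(-1594/11) + 6680) = 1/(-188092/11 + 6680) = 1/(-114612/11) = -11/114612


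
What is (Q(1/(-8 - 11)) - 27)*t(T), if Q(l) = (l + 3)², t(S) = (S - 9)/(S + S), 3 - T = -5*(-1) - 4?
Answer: 46277/1444 ≈ 32.048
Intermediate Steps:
T = 2 (T = 3 - (-5*(-1) - 4) = 3 - (5 - 4) = 3 - 1*1 = 3 - 1 = 2)
t(S) = (-9 + S)/(2*S) (t(S) = (-9 + S)/((2*S)) = (-9 + S)*(1/(2*S)) = (-9 + S)/(2*S))
Q(l) = (3 + l)²
(Q(1/(-8 - 11)) - 27)*t(T) = ((3 + 1/(-8 - 11))² - 27)*((½)*(-9 + 2)/2) = ((3 + 1/(-19))² - 27)*((½)*(½)*(-7)) = ((3 - 1/19)² - 27)*(-7/4) = ((56/19)² - 27)*(-7/4) = (3136/361 - 27)*(-7/4) = -6611/361*(-7/4) = 46277/1444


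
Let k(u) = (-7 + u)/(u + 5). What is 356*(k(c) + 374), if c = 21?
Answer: 1733364/13 ≈ 1.3334e+5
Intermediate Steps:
k(u) = (-7 + u)/(5 + u)
356*(k(c) + 374) = 356*((-7 + 21)/(5 + 21) + 374) = 356*(14/26 + 374) = 356*((1/26)*14 + 374) = 356*(7/13 + 374) = 356*(4869/13) = 1733364/13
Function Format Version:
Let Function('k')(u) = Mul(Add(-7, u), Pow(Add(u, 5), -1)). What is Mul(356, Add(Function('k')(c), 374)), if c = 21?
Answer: Rational(1733364, 13) ≈ 1.3334e+5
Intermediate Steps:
Function('k')(u) = Mul(Pow(Add(5, u), -1), Add(-7, u)) (Function('k')(u) = Mul(Add(-7, u), Pow(Add(5, u), -1)) = Mul(Pow(Add(5, u), -1), Add(-7, u)))
Mul(356, Add(Function('k')(c), 374)) = Mul(356, Add(Mul(Pow(Add(5, 21), -1), Add(-7, 21)), 374)) = Mul(356, Add(Mul(Pow(26, -1), 14), 374)) = Mul(356, Add(Mul(Rational(1, 26), 14), 374)) = Mul(356, Add(Rational(7, 13), 374)) = Mul(356, Rational(4869, 13)) = Rational(1733364, 13)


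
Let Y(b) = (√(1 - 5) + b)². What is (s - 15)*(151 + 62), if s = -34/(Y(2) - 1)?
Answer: -200433/65 + 57936*I/65 ≈ -3083.6 + 891.32*I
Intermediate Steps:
Y(b) = (b + 2*I)² (Y(b) = (√(-4) + b)² = (2*I + b)² = (b + 2*I)²)
s = -34/(-1 + (2 + 2*I)²) (s = -34/((2 + 2*I)² - 1) = -34/(-1 + (2 + 2*I)²) ≈ 0.52308 + 4.1846*I)
(s - 15)*(151 + 62) = ((34/65 + 272*I/65) - 15)*(151 + 62) = (-941/65 + 272*I/65)*213 = -200433/65 + 57936*I/65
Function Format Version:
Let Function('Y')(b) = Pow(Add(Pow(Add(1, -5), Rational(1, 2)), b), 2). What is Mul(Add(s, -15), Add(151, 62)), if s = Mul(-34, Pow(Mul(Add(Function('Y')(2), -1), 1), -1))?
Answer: Add(Rational(-200433, 65), Mul(Rational(57936, 65), I)) ≈ Add(-3083.6, Mul(891.32, I))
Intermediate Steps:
Function('Y')(b) = Pow(Add(b, Mul(2, I)), 2) (Function('Y')(b) = Pow(Add(Pow(-4, Rational(1, 2)), b), 2) = Pow(Add(Mul(2, I), b), 2) = Pow(Add(b, Mul(2, I)), 2))
s = Mul(-34, Pow(Add(-1, Pow(Add(2, Mul(2, I)), 2)), -1)) (s = Mul(-34, Pow(Mul(Add(Pow(Add(2, Mul(2, I)), 2), -1), 1), -1)) = Mul(-34, Pow(Mul(Add(-1, Pow(Add(2, Mul(2, I)), 2)), 1), -1)) = Mul(-34, Pow(Add(-1, Pow(Add(2, Mul(2, I)), 2)), -1)) ≈ Add(0.52308, Mul(4.1846, I)))
Mul(Add(s, -15), Add(151, 62)) = Mul(Add(Add(Rational(34, 65), Mul(Rational(272, 65), I)), -15), Add(151, 62)) = Mul(Add(Rational(-941, 65), Mul(Rational(272, 65), I)), 213) = Add(Rational(-200433, 65), Mul(Rational(57936, 65), I))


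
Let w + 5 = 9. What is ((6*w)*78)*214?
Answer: 400608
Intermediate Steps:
w = 4 (w = -5 + 9 = 4)
((6*w)*78)*214 = ((6*4)*78)*214 = (24*78)*214 = 1872*214 = 400608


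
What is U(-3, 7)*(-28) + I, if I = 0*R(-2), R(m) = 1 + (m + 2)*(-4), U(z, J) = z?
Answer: 84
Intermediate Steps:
R(m) = -7 - 4*m (R(m) = 1 + (2 + m)*(-4) = 1 + (-8 - 4*m) = -7 - 4*m)
I = 0 (I = 0*(-7 - 4*(-2)) = 0*(-7 + 8) = 0*1 = 0)
U(-3, 7)*(-28) + I = -3*(-28) + 0 = 84 + 0 = 84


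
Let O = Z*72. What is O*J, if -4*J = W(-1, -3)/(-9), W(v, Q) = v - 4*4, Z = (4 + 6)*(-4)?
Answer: 1360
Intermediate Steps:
Z = -40 (Z = 10*(-4) = -40)
W(v, Q) = -16 + v (W(v, Q) = v - 16 = -16 + v)
O = -2880 (O = -40*72 = -2880)
J = -17/36 (J = -(-16 - 1)/(4*(-9)) = -(-17)*(-1)/(4*9) = -¼*17/9 = -17/36 ≈ -0.47222)
O*J = -2880*(-17/36) = 1360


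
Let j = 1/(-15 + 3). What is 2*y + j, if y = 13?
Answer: 311/12 ≈ 25.917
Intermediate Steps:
j = -1/12 (j = 1/(-12) = -1/12 ≈ -0.083333)
2*y + j = 2*13 - 1/12 = 26 - 1/12 = 311/12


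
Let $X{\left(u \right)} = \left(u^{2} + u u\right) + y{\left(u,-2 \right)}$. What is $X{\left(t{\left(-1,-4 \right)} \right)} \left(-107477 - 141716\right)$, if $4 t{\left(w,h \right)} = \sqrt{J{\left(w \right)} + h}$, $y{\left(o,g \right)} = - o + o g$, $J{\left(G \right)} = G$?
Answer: $\frac{1245965}{8} + \frac{747579 i \sqrt{5}}{4} \approx 1.5575 \cdot 10^{5} + 4.1791 \cdot 10^{5} i$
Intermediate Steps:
$y{\left(o,g \right)} = - o + g o$
$t{\left(w,h \right)} = \frac{\sqrt{h + w}}{4}$ ($t{\left(w,h \right)} = \frac{\sqrt{w + h}}{4} = \frac{\sqrt{h + w}}{4}$)
$X{\left(u \right)} = - 3 u + 2 u^{2}$ ($X{\left(u \right)} = \left(u^{2} + u u\right) + u \left(-1 - 2\right) = \left(u^{2} + u^{2}\right) + u \left(-3\right) = 2 u^{2} - 3 u = - 3 u + 2 u^{2}$)
$X{\left(t{\left(-1,-4 \right)} \right)} \left(-107477 - 141716\right) = \frac{\sqrt{-4 - 1}}{4} \left(-3 + 2 \frac{\sqrt{-4 - 1}}{4}\right) \left(-107477 - 141716\right) = \frac{\sqrt{-5}}{4} \left(-3 + 2 \frac{\sqrt{-5}}{4}\right) \left(-107477 - 141716\right) = \frac{i \sqrt{5}}{4} \left(-3 + 2 \frac{i \sqrt{5}}{4}\right) \left(-249193\right) = \frac{i \sqrt{5}}{4} \left(-3 + \frac{i \sqrt{5}}{2}\right) \left(-249193\right) = \frac{i \sqrt{5} \left(-3 + \frac{i \sqrt{5}}{2}\right)}{4} \left(-249193\right) = - \frac{249193 i \sqrt{5} \left(-3 + \frac{i \sqrt{5}}{2}\right)}{4}$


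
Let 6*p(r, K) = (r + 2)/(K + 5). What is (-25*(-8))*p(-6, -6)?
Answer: 400/3 ≈ 133.33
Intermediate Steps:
p(r, K) = (2 + r)/(6*(5 + K)) (p(r, K) = ((r + 2)/(K + 5))/6 = ((2 + r)/(5 + K))/6 = (2 + r)/(6*(5 + K)))
(-25*(-8))*p(-6, -6) = (-25*(-8))*((2 - 6)/(6*(5 - 6))) = 200*((1/6)*(-4)/(-1)) = 200*((1/6)*(-1)*(-4)) = 200*(2/3) = 400/3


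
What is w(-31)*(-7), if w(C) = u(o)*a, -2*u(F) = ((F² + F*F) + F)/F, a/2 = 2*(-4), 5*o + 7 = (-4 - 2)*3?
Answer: 504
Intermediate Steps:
o = -5 (o = -7/5 + ((-4 - 2)*3)/5 = -7/5 + (-6*3)/5 = -7/5 + (⅕)*(-18) = -7/5 - 18/5 = -5)
a = -16 (a = 2*(2*(-4)) = 2*(-8) = -16)
u(F) = -(F + 2*F²)/(2*F) (u(F) = -((F² + F*F) + F)/(2*F) = -((F² + F²) + F)/(2*F) = -(2*F² + F)/(2*F) = -(F + 2*F²)/(2*F))
w(C) = -72 (w(C) = (-½ - 1*(-5))*(-16) = (-½ + 5)*(-16) = (9/2)*(-16) = -72)
w(-31)*(-7) = -72*(-7) = 504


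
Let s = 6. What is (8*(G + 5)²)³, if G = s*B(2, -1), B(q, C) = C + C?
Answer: 60236288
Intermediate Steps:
B(q, C) = 2*C
G = -12 (G = 6*(2*(-1)) = 6*(-2) = -12)
(8*(G + 5)²)³ = (8*(-12 + 5)²)³ = (8*(-7)²)³ = (8*49)³ = 392³ = 60236288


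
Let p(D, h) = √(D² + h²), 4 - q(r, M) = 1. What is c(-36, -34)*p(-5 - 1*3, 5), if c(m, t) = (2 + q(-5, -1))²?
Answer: 25*√89 ≈ 235.85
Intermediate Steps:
q(r, M) = 3 (q(r, M) = 4 - 1*1 = 4 - 1 = 3)
c(m, t) = 25 (c(m, t) = (2 + 3)² = 5² = 25)
c(-36, -34)*p(-5 - 1*3, 5) = 25*√((-5 - 1*3)² + 5²) = 25*√((-5 - 3)² + 25) = 25*√((-8)² + 25) = 25*√(64 + 25) = 25*√89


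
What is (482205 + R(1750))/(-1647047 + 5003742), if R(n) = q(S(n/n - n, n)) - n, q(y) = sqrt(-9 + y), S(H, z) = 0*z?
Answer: 96091/671339 + 3*I/3356695 ≈ 0.14313 + 8.9374e-7*I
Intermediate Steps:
S(H, z) = 0
R(n) = -n + 3*I (R(n) = sqrt(-9 + 0) - n = sqrt(-9) - n = 3*I - n = -n + 3*I)
(482205 + R(1750))/(-1647047 + 5003742) = (482205 + (-1*1750 + 3*I))/(-1647047 + 5003742) = (482205 + (-1750 + 3*I))/3356695 = (480455 + 3*I)*(1/3356695) = 96091/671339 + 3*I/3356695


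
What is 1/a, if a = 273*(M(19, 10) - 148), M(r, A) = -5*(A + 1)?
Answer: -1/55419 ≈ -1.8044e-5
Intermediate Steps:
M(r, A) = -5 - 5*A (M(r, A) = -5*(1 + A) = -5 - 5*A)
a = -55419 (a = 273*((-5 - 5*10) - 148) = 273*((-5 - 50) - 148) = 273*(-55 - 148) = 273*(-203) = -55419)
1/a = 1/(-55419) = -1/55419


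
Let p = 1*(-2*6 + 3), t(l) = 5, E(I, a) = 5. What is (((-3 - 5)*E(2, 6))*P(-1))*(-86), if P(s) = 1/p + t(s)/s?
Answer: -158240/9 ≈ -17582.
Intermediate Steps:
p = -9 (p = 1*(-12 + 3) = 1*(-9) = -9)
P(s) = -⅑ + 5/s (P(s) = 1/(-9) + 5/s = 1*(-⅑) + 5/s = -⅑ + 5/s)
(((-3 - 5)*E(2, 6))*P(-1))*(-86) = (((-3 - 5)*5)*((⅑)*(45 - 1*(-1))/(-1)))*(-86) = ((-8*5)*((⅑)*(-1)*(45 + 1)))*(-86) = -40*(-1)*46/9*(-86) = -40*(-46/9)*(-86) = (1840/9)*(-86) = -158240/9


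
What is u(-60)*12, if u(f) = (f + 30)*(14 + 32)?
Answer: -16560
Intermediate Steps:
u(f) = 1380 + 46*f (u(f) = (30 + f)*46 = 1380 + 46*f)
u(-60)*12 = (1380 + 46*(-60))*12 = (1380 - 2760)*12 = -1380*12 = -16560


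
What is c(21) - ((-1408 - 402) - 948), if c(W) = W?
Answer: 2779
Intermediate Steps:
c(21) - ((-1408 - 402) - 948) = 21 - ((-1408 - 402) - 948) = 21 - (-1810 - 948) = 21 - 1*(-2758) = 21 + 2758 = 2779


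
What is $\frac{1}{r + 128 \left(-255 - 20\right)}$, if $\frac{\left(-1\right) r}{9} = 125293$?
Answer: $- \frac{1}{1162837} \approx -8.5997 \cdot 10^{-7}$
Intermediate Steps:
$r = -1127637$ ($r = \left(-9\right) 125293 = -1127637$)
$\frac{1}{r + 128 \left(-255 - 20\right)} = \frac{1}{-1127637 + 128 \left(-255 - 20\right)} = \frac{1}{-1127637 + 128 \left(-275\right)} = \frac{1}{-1127637 - 35200} = \frac{1}{-1162837} = - \frac{1}{1162837}$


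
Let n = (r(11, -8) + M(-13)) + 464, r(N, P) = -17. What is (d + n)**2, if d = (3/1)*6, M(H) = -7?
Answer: 209764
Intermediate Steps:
d = 18 (d = (3*1)*6 = 3*6 = 18)
n = 440 (n = (-17 - 7) + 464 = -24 + 464 = 440)
(d + n)**2 = (18 + 440)**2 = 458**2 = 209764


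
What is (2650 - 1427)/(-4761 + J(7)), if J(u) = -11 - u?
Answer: -1223/4779 ≈ -0.25591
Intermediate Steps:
(2650 - 1427)/(-4761 + J(7)) = (2650 - 1427)/(-4761 + (-11 - 1*7)) = 1223/(-4761 + (-11 - 7)) = 1223/(-4761 - 18) = 1223/(-4779) = 1223*(-1/4779) = -1223/4779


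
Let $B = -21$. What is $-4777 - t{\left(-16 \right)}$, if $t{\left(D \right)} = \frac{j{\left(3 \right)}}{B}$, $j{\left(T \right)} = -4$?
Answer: $- \frac{100321}{21} \approx -4777.2$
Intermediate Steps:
$t{\left(D \right)} = \frac{4}{21}$ ($t{\left(D \right)} = - \frac{4}{-21} = \left(-4\right) \left(- \frac{1}{21}\right) = \frac{4}{21}$)
$-4777 - t{\left(-16 \right)} = -4777 - \frac{4}{21} = - \frac{100321}{21}$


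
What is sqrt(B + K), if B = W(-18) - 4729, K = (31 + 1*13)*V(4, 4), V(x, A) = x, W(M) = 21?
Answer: 2*I*sqrt(1133) ≈ 67.32*I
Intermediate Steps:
K = 176 (K = (31 + 1*13)*4 = (31 + 13)*4 = 44*4 = 176)
B = -4708 (B = 21 - 4729 = -4708)
sqrt(B + K) = sqrt(-4708 + 176) = sqrt(-4532) = 2*I*sqrt(1133)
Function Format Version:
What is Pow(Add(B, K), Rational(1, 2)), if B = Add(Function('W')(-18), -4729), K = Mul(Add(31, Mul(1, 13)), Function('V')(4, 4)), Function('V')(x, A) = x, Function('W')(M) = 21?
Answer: Mul(2, I, Pow(1133, Rational(1, 2))) ≈ Mul(67.320, I)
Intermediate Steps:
K = 176 (K = Mul(Add(31, Mul(1, 13)), 4) = Mul(Add(31, 13), 4) = Mul(44, 4) = 176)
B = -4708 (B = Add(21, -4729) = -4708)
Pow(Add(B, K), Rational(1, 2)) = Pow(Add(-4708, 176), Rational(1, 2)) = Pow(-4532, Rational(1, 2)) = Mul(2, I, Pow(1133, Rational(1, 2)))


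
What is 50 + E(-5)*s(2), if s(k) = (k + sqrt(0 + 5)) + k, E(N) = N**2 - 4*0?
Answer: 150 + 25*sqrt(5) ≈ 205.90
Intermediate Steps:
E(N) = N**2 (E(N) = N**2 + 0 = N**2)
s(k) = sqrt(5) + 2*k (s(k) = (k + sqrt(5)) + k = sqrt(5) + 2*k)
50 + E(-5)*s(2) = 50 + (-5)**2*(sqrt(5) + 2*2) = 50 + 25*(sqrt(5) + 4) = 50 + 25*(4 + sqrt(5)) = 50 + (100 + 25*sqrt(5)) = 150 + 25*sqrt(5)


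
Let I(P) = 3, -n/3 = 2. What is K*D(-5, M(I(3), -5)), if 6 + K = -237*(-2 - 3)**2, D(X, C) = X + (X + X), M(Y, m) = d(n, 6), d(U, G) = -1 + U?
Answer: 88965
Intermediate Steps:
n = -6 (n = -3*2 = -6)
M(Y, m) = -7 (M(Y, m) = -1 - 6 = -7)
D(X, C) = 3*X (D(X, C) = X + 2*X = 3*X)
K = -5931 (K = -6 - 237*(-2 - 3)**2 = -6 - 237*(-5)**2 = -6 - 237*25 = -6 - 5925 = -5931)
K*D(-5, M(I(3), -5)) = -17793*(-5) = -5931*(-15) = 88965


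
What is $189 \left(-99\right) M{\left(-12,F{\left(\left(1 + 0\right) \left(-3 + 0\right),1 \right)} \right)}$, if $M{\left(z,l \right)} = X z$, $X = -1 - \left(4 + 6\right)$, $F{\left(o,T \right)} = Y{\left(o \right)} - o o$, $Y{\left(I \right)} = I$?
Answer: $-2469852$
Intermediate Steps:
$F{\left(o,T \right)} = o - o^{2}$ ($F{\left(o,T \right)} = o - o o = o - o^{2}$)
$X = -11$ ($X = -1 - 10 = -11$)
$M{\left(z,l \right)} = - 11 z$
$189 \left(-99\right) M{\left(-12,F{\left(\left(1 + 0\right) \left(-3 + 0\right),1 \right)} \right)} = 189 \left(-99\right) \left(\left(-11\right) \left(-12\right)\right) = \left(-18711\right) 132 = -2469852$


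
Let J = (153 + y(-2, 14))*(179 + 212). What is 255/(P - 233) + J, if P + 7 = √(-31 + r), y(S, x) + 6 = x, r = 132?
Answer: 3619558349/57499 - 255*√101/57499 ≈ 62950.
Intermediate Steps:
y(S, x) = -6 + x
P = -7 + √101 (P = -7 + √(-31 + 132) = -7 + √101 ≈ 3.0499)
J = 62951 (J = (153 + (-6 + 14))*(179 + 212) = (153 + 8)*391 = 161*391 = 62951)
255/(P - 233) + J = 255/((-7 + √101) - 233) + 62951 = 255/(-240 + √101) + 62951 = 62951 + 255/(-240 + √101)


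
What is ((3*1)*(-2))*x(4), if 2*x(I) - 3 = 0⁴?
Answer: -9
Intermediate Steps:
x(I) = 3/2 (x(I) = 3/2 + (½)*0⁴ = 3/2 + (½)*0 = 3/2 + 0 = 3/2)
((3*1)*(-2))*x(4) = ((3*1)*(-2))*(3/2) = (3*(-2))*(3/2) = -6*3/2 = -9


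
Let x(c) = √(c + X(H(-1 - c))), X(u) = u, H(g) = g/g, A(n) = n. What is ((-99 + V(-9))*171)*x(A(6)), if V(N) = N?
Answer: -18468*√7 ≈ -48862.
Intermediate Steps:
H(g) = 1
x(c) = √(1 + c) (x(c) = √(c + 1) = √(1 + c))
((-99 + V(-9))*171)*x(A(6)) = ((-99 - 9)*171)*√(1 + 6) = (-108*171)*√7 = -18468*√7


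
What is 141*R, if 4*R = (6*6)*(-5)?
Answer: -6345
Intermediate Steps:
R = -45 (R = ((6*6)*(-5))/4 = (36*(-5))/4 = (1/4)*(-180) = -45)
141*R = 141*(-45) = -6345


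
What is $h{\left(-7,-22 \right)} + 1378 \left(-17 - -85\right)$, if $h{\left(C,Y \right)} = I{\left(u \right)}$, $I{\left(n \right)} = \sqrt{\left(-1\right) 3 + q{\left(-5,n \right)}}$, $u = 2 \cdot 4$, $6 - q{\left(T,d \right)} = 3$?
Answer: $93704$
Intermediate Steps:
$q{\left(T,d \right)} = 3$ ($q{\left(T,d \right)} = 6 - 3 = 3$)
$u = 8$
$I{\left(n \right)} = 0$ ($I{\left(n \right)} = \sqrt{\left(-1\right) 3 + 3} = \sqrt{-3 + 3} = \sqrt{0} = 0$)
$h{\left(C,Y \right)} = 0$
$h{\left(-7,-22 \right)} + 1378 \left(-17 - -85\right) = 0 + 1378 \left(-17 - -85\right) = 0 + 1378 \left(-17 + 85\right) = 0 + 1378 \cdot 68 = 0 + 93704 = 93704$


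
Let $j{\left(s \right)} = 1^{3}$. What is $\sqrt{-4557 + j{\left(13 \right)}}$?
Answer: $2 i \sqrt{1139} \approx 67.498 i$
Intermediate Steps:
$j{\left(s \right)} = 1$
$\sqrt{-4557 + j{\left(13 \right)}} = \sqrt{-4557 + 1} = \sqrt{-4556} = 2 i \sqrt{1139}$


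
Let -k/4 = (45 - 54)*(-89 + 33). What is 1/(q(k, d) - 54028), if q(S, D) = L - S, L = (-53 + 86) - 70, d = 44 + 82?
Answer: -1/52049 ≈ -1.9213e-5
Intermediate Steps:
k = -2016 (k = -4*(45 - 54)*(-89 + 33) = -(-36)*(-56) = -4*504 = -2016)
d = 126
L = -37 (L = 33 - 70 = -37)
q(S, D) = -37 - S
1/(q(k, d) - 54028) = 1/((-37 - 1*(-2016)) - 54028) = 1/((-37 + 2016) - 54028) = 1/(1979 - 54028) = 1/(-52049) = -1/52049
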